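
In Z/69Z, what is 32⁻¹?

69 = 2×32 + 5
32 = 6×5 + 2
5 = 2×2 + 1
2 = 2×1 + 0
gcd(32, 69) = 1, so the inverse exists.
Bézout: 1 = 13×69 − 28×32.
So 32⁻¹ ≡ −28 ≡ 41 (mod 69).

41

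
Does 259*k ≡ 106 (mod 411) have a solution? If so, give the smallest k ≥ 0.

340

gcd(259, 411) = 1, so a unique solution mod 411 exists.
259⁻¹ ≡ 73 (mod 411).
k ≡ 73*106 ≡ 340 (mod 411).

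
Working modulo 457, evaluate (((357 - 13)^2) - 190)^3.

207

357 - 13 = 344
(344)^2 ≡ 430 (mod 457)
430 - 190 = 240
(240)^3 ≡ 207 (mod 457)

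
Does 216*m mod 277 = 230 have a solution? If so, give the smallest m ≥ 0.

gcd(216, 277) = 1, so a unique solution mod 277 exists.
216⁻¹ ≡ 168 (mod 277).
m ≡ 168*230 ≡ 137 (mod 277).

137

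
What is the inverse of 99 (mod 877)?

815

Apply the Euclidean algorithm and back-substitute:
877 = 8·99 + 85
99 = 1·85 + 14
85 = 6·14 + 1
14 = 14·1 + 0
gcd(99, 877) = 1, so the inverse exists.
Back-substitute for 1:
1 = 1·85 − 6·14
  = −6·99 + 7·85
  = 7·877 − 62·99
So 99⁻¹ ≡ −62 ≡ 815 (mod 877).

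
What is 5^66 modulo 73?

Using repeated squaring:
66 in binary is 1000010, i.e. 66 = 64 + 2.
5^1 ≡ 5 (mod 73)
5^2 ≡ 5^2 = 25 (mod 73)
5^4 ≡ 25^2 = 625 ≡ 41 (mod 73)
5^8 ≡ 41^2 = 1681 ≡ 2 (mod 73)
5^16 ≡ 2^2 = 4 (mod 73)
5^32 ≡ 4^2 = 16 (mod 73)
5^64 ≡ 16^2 = 256 ≡ 37 (mod 73)
5^66 = 5^64 × 5^2 ≡ 37 × 25 (mod 73).
37 × 25 = 925 ≡ 49 (mod 73).

49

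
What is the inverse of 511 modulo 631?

Run the extended Euclidean algorithm:
631 = 1×511 + 120
511 = 4×120 + 31
120 = 3×31 + 27
31 = 1×27 + 4
27 = 6×4 + 3
4 = 1×3 + 1
3 = 3×1 + 0
gcd(511, 631) = 1, so the inverse exists.
Bézout: 1 = −132×631 + 163×511.
So 511⁻¹ ≡ 163 (mod 631).

163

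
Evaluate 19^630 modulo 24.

1

By square-and-multiply:
630 in binary is 1001110110, i.e. 630 = 512 + 64 + 32 + 16 + 4 + 2.
19^1 ≡ 19 (mod 24)
19^2 ≡ 19^2 = 361 ≡ 1 (mod 24)
19^4 ≡ 1^2 = 1 (mod 24)
19^8 ≡ 1^2 = 1 (mod 24)
19^16 ≡ 1^2 = 1 (mod 24)
19^32 ≡ 1^2 = 1 (mod 24)
19^64 ≡ 1^2 = 1 (mod 24)
19^128 ≡ 1^2 = 1 (mod 24)
19^256 ≡ 1^2 = 1 (mod 24)
19^512 ≡ 1^2 = 1 (mod 24)
19^630 = 19^512 * 19^64 * 19^32 * 19^16 * 19^4 * 19^2 ≡ 1 * 1 * 1 * 1 * 1 * 1 (mod 24).
Accumulate the product:
1 * 1 = 1
1 * 1 = 1
1 * 1 = 1
1 * 1 = 1
1 * 1 = 1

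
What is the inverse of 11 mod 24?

11

24 = 2·11 + 2
11 = 5·2 + 1
2 = 2·1 + 0
gcd(11, 24) = 1, so the inverse exists.
Bézout: 1 = −5·24 + 11·11.
So 11⁻¹ ≡ 11 (mod 24).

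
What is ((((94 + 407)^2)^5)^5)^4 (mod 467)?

94 + 407 = 501 ≡ 34 (mod 467)
(34)^2 ≡ 222 (mod 467)
(222)^5 ≡ 331 (mod 467)
(331)^5 ≡ 204 (mod 467)
(204)^4 ≡ 7 (mod 467)

7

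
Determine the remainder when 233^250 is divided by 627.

Compute successive squares:
233^1 ≡ 233 (mod 627)
233^2 ≡ 233^2 = 54289 ≡ 367 (mod 627)
233^4 ≡ 367^2 = 134689 ≡ 511 (mod 627)
233^8 ≡ 511^2 = 261121 ≡ 289 (mod 627)
233^16 ≡ 289^2 = 83521 ≡ 130 (mod 627)
233^32 ≡ 130^2 = 16900 ≡ 598 (mod 627)
233^64 ≡ 598^2 = 357604 ≡ 214 (mod 627)
233^128 ≡ 214^2 = 45796 ≡ 25 (mod 627)
233^250 = 233^128 * 233^64 * 233^32 * 233^16 * 233^8 * 233^2 ≡ 25 * 214 * 598 * 130 * 289 * 367 (mod 627).
Accumulate the product:
25 * 214 = 5350 ≡ 334
334 * 598 = 199732 ≡ 346
346 * 130 = 44980 ≡ 463
463 * 289 = 133807 ≡ 256
256 * 367 = 93952 ≡ 529

529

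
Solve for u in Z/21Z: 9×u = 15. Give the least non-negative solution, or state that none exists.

4

gcd(9, 21) = 3, and 3 | 15, so solutions exist.
Divide through by 3: 3×u = 5 (mod 7).
3⁻¹ ≡ 5 (mod 7).
u ≡ 5×5 ≡ 4 (mod 7).
The smallest non-negative solution is u = 4.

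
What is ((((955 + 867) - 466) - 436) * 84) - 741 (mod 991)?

232

955 + 867 = 1822 ≡ 831 (mod 991)
831 - 466 = 365
365 - 436 = -71 ≡ 920 (mod 991)
920 * 84 = 77280 ≡ 973 (mod 991)
973 - 741 = 232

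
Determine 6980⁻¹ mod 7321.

Apply the Euclidean algorithm and back-substitute:
7321 = 1*6980 + 341
6980 = 20*341 + 160
341 = 2*160 + 21
160 = 7*21 + 13
21 = 1*13 + 8
13 = 1*8 + 5
8 = 1*5 + 3
5 = 1*3 + 2
3 = 1*2 + 1
2 = 2*1 + 0
gcd(6980, 7321) = 1, so the inverse exists.
Back-substitute for 1:
1 = 1*3 − 1*2
  = −1*5 + 2*3
  = 2*8 − 3*5
  = −3*13 + 5*8
  = 5*21 − 8*13
  = −8*160 + 61*21
  = 61*341 − 130*160
  = −130*6980 + 2661*341
  = 2661*7321 − 2791*6980
So 6980⁻¹ ≡ −2791 ≡ 4530 (mod 7321).

4530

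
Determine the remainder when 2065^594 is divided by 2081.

2065^1 ≡ 2065 (mod 2081)
2065^2 ≡ 2065^2 = 4264225 ≡ 256 (mod 2081)
2065^4 ≡ 256^2 = 65536 ≡ 1025 (mod 2081)
2065^8 ≡ 1025^2 = 1050625 ≡ 1801 (mod 2081)
2065^16 ≡ 1801^2 = 3243601 ≡ 1403 (mod 2081)
2065^32 ≡ 1403^2 = 1968409 ≡ 1864 (mod 2081)
2065^64 ≡ 1864^2 = 3474496 ≡ 1307 (mod 2081)
2065^128 ≡ 1307^2 = 1708249 ≡ 1829 (mod 2081)
2065^256 ≡ 1829^2 = 3345241 ≡ 1074 (mod 2081)
2065^512 ≡ 1074^2 = 1153476 ≡ 602 (mod 2081)
2065^594 = 2065^512 * 2065^64 * 2065^16 * 2065^2 ≡ 602 * 1307 * 1403 * 256 (mod 2081).
Accumulate the product:
602 * 1307 = 786814 ≡ 196
196 * 1403 = 274988 ≡ 296
296 * 256 = 75776 ≡ 860

860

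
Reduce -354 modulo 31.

-354 = -12*31 + 18, so -354 ≡ 18 (mod 31).

18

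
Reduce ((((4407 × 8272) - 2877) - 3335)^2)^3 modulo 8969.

5093

4407 × 8272 = 36454704 ≡ 4688 (mod 8969)
4688 - 2877 = 1811
1811 - 3335 = -1524 ≡ 7445 (mod 8969)
(7445)^2 ≡ 8574 (mod 8969)
(8574)^3 ≡ 5093 (mod 8969)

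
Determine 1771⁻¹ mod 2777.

1521

Apply the Euclidean algorithm and back-substitute:
2777 = 1*1771 + 1006
1771 = 1*1006 + 765
1006 = 1*765 + 241
765 = 3*241 + 42
241 = 5*42 + 31
42 = 1*31 + 11
31 = 2*11 + 9
11 = 1*9 + 2
9 = 4*2 + 1
2 = 2*1 + 0
gcd(1771, 2777) = 1, so the inverse exists.
Back-substitute for 1:
1 = 1*9 − 4*2
  = −4*11 + 5*9
  = 5*31 − 14*11
  = −14*42 + 19*31
  = 19*241 − 109*42
  = −109*765 + 346*241
  = 346*1006 − 455*765
  = −455*1771 + 801*1006
  = 801*2777 − 1256*1771
So 1771⁻¹ ≡ −1256 ≡ 1521 (mod 2777).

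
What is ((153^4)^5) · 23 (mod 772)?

523

(153)^4 ≡ 241 (mod 772)
(241)^5 ≡ 157 (mod 772)
157 · 23 = 3611 ≡ 523 (mod 772)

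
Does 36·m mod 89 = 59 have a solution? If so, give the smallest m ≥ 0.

14

gcd(36, 89) = 1, so a unique solution mod 89 exists.
36⁻¹ ≡ 47 (mod 89).
m ≡ 47·59 ≡ 14 (mod 89).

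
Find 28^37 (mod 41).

29

Compute successive squares:
37 in binary is 100101, i.e. 37 = 32 + 4 + 1.
28^1 ≡ 28 (mod 41)
28^2 ≡ 28^2 = 784 ≡ 5 (mod 41)
28^4 ≡ 5^2 = 25 (mod 41)
28^8 ≡ 25^2 = 625 ≡ 10 (mod 41)
28^16 ≡ 10^2 = 100 ≡ 18 (mod 41)
28^32 ≡ 18^2 = 324 ≡ 37 (mod 41)
28^37 = 28^32 * 28^4 * 28^1 ≡ 37 * 25 * 28 (mod 41).
Accumulate the product:
37 * 25 = 925 ≡ 23
23 * 28 = 644 ≡ 29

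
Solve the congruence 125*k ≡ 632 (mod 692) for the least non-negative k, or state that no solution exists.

304

gcd(125, 692) = 1, so a unique solution mod 692 exists.
125⁻¹ ≡ 537 (mod 692).
k ≡ 537*632 ≡ 304 (mod 692).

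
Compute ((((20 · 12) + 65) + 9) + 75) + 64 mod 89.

8

20 · 12 = 240 ≡ 62 (mod 89)
62 + 65 = 127 ≡ 38 (mod 89)
38 + 9 = 47
47 + 75 = 122 ≡ 33 (mod 89)
33 + 64 = 97 ≡ 8 (mod 89)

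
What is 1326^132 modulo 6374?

132 in binary is 10000100, i.e. 132 = 128 + 4.
1326^1 ≡ 1326 (mod 6374)
1326^2 ≡ 1326^2 = 1758276 ≡ 5426 (mod 6374)
1326^4 ≡ 5426^2 = 29441476 ≡ 6344 (mod 6374)
1326^8 ≡ 6344^2 = 40246336 ≡ 900 (mod 6374)
1326^16 ≡ 900^2 = 810000 ≡ 502 (mod 6374)
1326^32 ≡ 502^2 = 252004 ≡ 3418 (mod 6374)
1326^64 ≡ 3418^2 = 11682724 ≡ 5556 (mod 6374)
1326^128 ≡ 5556^2 = 30869136 ≡ 6228 (mod 6374)
1326^132 = 1326^128 · 1326^4 ≡ 6228 · 6344 (mod 6374).
6228 · 6344 = 39510432 ≡ 4380 (mod 6374).

4380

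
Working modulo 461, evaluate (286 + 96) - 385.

286 + 96 = 382
382 - 385 = -3 ≡ 458 (mod 461)

458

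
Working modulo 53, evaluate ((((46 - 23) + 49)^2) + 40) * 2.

7

46 - 23 = 23
23 + 49 = 72 ≡ 19 (mod 53)
(19)^2 ≡ 43 (mod 53)
43 + 40 = 83 ≡ 30 (mod 53)
30 * 2 = 60 ≡ 7 (mod 53)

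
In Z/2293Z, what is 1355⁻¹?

22

Run the extended Euclidean algorithm:
2293 = 1×1355 + 938
1355 = 1×938 + 417
938 = 2×417 + 104
417 = 4×104 + 1
104 = 104×1 + 0
gcd(1355, 2293) = 1, so the inverse exists.
Bézout: 1 = −13×2293 + 22×1355.
So 1355⁻¹ ≡ 22 (mod 2293).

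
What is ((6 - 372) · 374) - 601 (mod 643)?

117

6 - 372 = -366 ≡ 277 (mod 643)
277 · 374 = 103598 ≡ 75 (mod 643)
75 - 601 = -526 ≡ 117 (mod 643)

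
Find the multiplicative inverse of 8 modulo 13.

5

13 = 1*8 + 5
8 = 1*5 + 3
5 = 1*3 + 2
3 = 1*2 + 1
2 = 2*1 + 0
gcd(8, 13) = 1, so the inverse exists.
Back-substitute for 1:
1 = 1*3 − 1*2
  = −1*5 + 2*3
  = 2*8 − 3*5
  = −3*13 + 5*8
So 8⁻¹ ≡ 5 (mod 13).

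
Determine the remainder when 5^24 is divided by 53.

Using repeated squaring:
24 in binary is 11000, i.e. 24 = 16 + 8.
5^1 ≡ 5 (mod 53)
5^2 ≡ 5^2 = 25 (mod 53)
5^4 ≡ 25^2 = 625 ≡ 42 (mod 53)
5^8 ≡ 42^2 = 1764 ≡ 15 (mod 53)
5^16 ≡ 15^2 = 225 ≡ 13 (mod 53)
5^24 = 5^16 × 5^8 ≡ 13 × 15 (mod 53).
13 × 15 = 195 ≡ 36 (mod 53).

36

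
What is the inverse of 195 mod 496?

496 = 2*195 + 106
195 = 1*106 + 89
106 = 1*89 + 17
89 = 5*17 + 4
17 = 4*4 + 1
4 = 4*1 + 0
gcd(195, 496) = 1, so the inverse exists.
Bézout: 1 = 46*496 − 117*195.
So 195⁻¹ ≡ −117 ≡ 379 (mod 496).

379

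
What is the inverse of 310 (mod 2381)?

By the extended Euclidean algorithm:
2381 = 7×310 + 211
310 = 1×211 + 99
211 = 2×99 + 13
99 = 7×13 + 8
13 = 1×8 + 5
8 = 1×5 + 3
5 = 1×3 + 2
3 = 1×2 + 1
2 = 2×1 + 0
gcd(310, 2381) = 1, so the inverse exists.
Back-substitute for 1:
1 = 1×3 − 1×2
  = −1×5 + 2×3
  = 2×8 − 3×5
  = −3×13 + 5×8
  = 5×99 − 38×13
  = −38×211 + 81×99
  = 81×310 − 119×211
  = −119×2381 + 914×310
So 310⁻¹ ≡ 914 (mod 2381).

914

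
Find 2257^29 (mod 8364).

6949

Compute successive squares:
2257^1 ≡ 2257 (mod 8364)
2257^2 ≡ 2257^2 = 5094049 ≡ 373 (mod 8364)
2257^4 ≡ 373^2 = 139129 ≡ 5305 (mod 8364)
2257^8 ≡ 5305^2 = 28143025 ≡ 6529 (mod 8364)
2257^16 ≡ 6529^2 = 42627841 ≡ 4897 (mod 8364)
2257^29 = 2257^16 · 2257^8 · 2257^4 · 2257^1 ≡ 4897 · 6529 · 5305 · 2257 (mod 8364).
Accumulate the product:
4897 · 6529 = 31972513 ≡ 5305
5305 · 5305 = 28143025 ≡ 6529
6529 · 2257 = 14735953 ≡ 6949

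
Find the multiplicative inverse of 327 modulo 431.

By the extended Euclidean algorithm:
431 = 1*327 + 104
327 = 3*104 + 15
104 = 6*15 + 14
15 = 1*14 + 1
14 = 14*1 + 0
gcd(327, 431) = 1, so the inverse exists.
Bézout: 1 = −22*431 + 29*327.
So 327⁻¹ ≡ 29 (mod 431).

29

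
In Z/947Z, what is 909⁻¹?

947 = 1*909 + 38
909 = 23*38 + 35
38 = 1*35 + 3
35 = 11*3 + 2
3 = 1*2 + 1
2 = 2*1 + 0
gcd(909, 947) = 1, so the inverse exists.
Back-substitute for 1:
1 = 1*3 − 1*2
  = −1*35 + 12*3
  = 12*38 − 13*35
  = −13*909 + 311*38
  = 311*947 − 324*909
So 909⁻¹ ≡ −324 ≡ 623 (mod 947).

623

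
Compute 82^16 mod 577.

By square-and-multiply:
82^1 ≡ 82 (mod 577)
82^2 ≡ 82^2 = 6724 ≡ 377 (mod 577)
82^4 ≡ 377^2 = 142129 ≡ 187 (mod 577)
82^8 ≡ 187^2 = 34969 ≡ 349 (mod 577)
82^16 ≡ 349^2 = 121801 ≡ 54 (mod 577)
So 82^16 ≡ 54 (mod 577).

54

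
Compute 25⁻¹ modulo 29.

7

Apply the Euclidean algorithm and back-substitute:
29 = 1×25 + 4
25 = 6×4 + 1
4 = 4×1 + 0
gcd(25, 29) = 1, so the inverse exists.
Back-substitute for 1:
1 = 1×25 − 6×4
  = −6×29 + 7×25
So 25⁻¹ ≡ 7 (mod 29).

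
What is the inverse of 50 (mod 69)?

Run the extended Euclidean algorithm:
69 = 1·50 + 19
50 = 2·19 + 12
19 = 1·12 + 7
12 = 1·7 + 5
7 = 1·5 + 2
5 = 2·2 + 1
2 = 2·1 + 0
gcd(50, 69) = 1, so the inverse exists.
Back-substitute for 1:
1 = 1·5 − 2·2
  = −2·7 + 3·5
  = 3·12 − 5·7
  = −5·19 + 8·12
  = 8·50 − 21·19
  = −21·69 + 29·50
So 50⁻¹ ≡ 29 (mod 69).

29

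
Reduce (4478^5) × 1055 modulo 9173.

(4478)^5 ≡ 4178 (mod 9173)
4178 × 1055 = 4407790 ≡ 4750 (mod 9173)

4750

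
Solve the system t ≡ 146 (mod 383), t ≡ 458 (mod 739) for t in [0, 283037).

383⁻¹ mod 739: 383×438 ≡ 1 (mod 739), so 383⁻¹ ≡ 438.
t = 146 + 383×((458 − 146)×438 mod 739) = 146 + 383×680 = 260586.
Check: 260586 mod 383 = 146, 260586 mod 739 = 458. ✓

260586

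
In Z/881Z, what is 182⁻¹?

By the extended Euclidean algorithm:
881 = 4·182 + 153
182 = 1·153 + 29
153 = 5·29 + 8
29 = 3·8 + 5
8 = 1·5 + 3
5 = 1·3 + 2
3 = 1·2 + 1
2 = 2·1 + 0
gcd(182, 881) = 1, so the inverse exists.
Back-substitute for 1:
1 = 1·3 − 1·2
  = −1·5 + 2·3
  = 2·8 − 3·5
  = −3·29 + 11·8
  = 11·153 − 58·29
  = −58·182 + 69·153
  = 69·881 − 334·182
So 182⁻¹ ≡ −334 ≡ 547 (mod 881).

547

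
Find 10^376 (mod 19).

376 in binary is 101111000, i.e. 376 = 256 + 64 + 32 + 16 + 8.
10^1 ≡ 10 (mod 19)
10^2 ≡ 10^2 = 100 ≡ 5 (mod 19)
10^4 ≡ 5^2 = 25 ≡ 6 (mod 19)
10^8 ≡ 6^2 = 36 ≡ 17 (mod 19)
10^16 ≡ 17^2 = 289 ≡ 4 (mod 19)
10^32 ≡ 4^2 = 16 (mod 19)
10^64 ≡ 16^2 = 256 ≡ 9 (mod 19)
10^128 ≡ 9^2 = 81 ≡ 5 (mod 19)
10^256 ≡ 5^2 = 25 ≡ 6 (mod 19)
10^376 = 10^256 · 10^64 · 10^32 · 10^16 · 10^8 ≡ 6 · 9 · 16 · 4 · 17 (mod 19).
Accumulate the product:
6 · 9 = 54 ≡ 16
16 · 16 = 256 ≡ 9
9 · 4 = 36 ≡ 17
17 · 17 = 289 ≡ 4

4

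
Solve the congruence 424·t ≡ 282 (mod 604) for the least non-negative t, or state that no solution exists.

no solution

gcd(424, 604) = 4, and 4 does not divide 282.
So the congruence has no solution.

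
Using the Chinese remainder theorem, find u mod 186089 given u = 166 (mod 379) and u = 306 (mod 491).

139259

379⁻¹ mod 491: 379·434 ≡ 1 (mod 491), so 379⁻¹ ≡ 434.
u = 166 + 379·((306 − 166)·434 mod 491) = 166 + 379·367 = 139259.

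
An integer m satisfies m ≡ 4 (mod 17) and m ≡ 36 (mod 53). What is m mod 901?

89

17⁻¹ mod 53: 17·25 ≡ 1 (mod 53), so 17⁻¹ ≡ 25.
m = 4 + 17·((36 − 4)·25 mod 53) = 4 + 17·5 = 89.
Check: 89 mod 17 = 4, 89 mod 53 = 36. ✓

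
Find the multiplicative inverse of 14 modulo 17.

11

Run the extended Euclidean algorithm:
17 = 1*14 + 3
14 = 4*3 + 2
3 = 1*2 + 1
2 = 2*1 + 0
gcd(14, 17) = 1, so the inverse exists.
Back-substitute for 1:
1 = 1*3 − 1*2
  = −1*14 + 5*3
  = 5*17 − 6*14
So 14⁻¹ ≡ −6 ≡ 11 (mod 17).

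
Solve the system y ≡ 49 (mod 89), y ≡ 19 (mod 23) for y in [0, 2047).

89⁻¹ mod 23: 89*15 ≡ 1 (mod 23), so 89⁻¹ ≡ 15.
y = 49 + 89*((19 − 49)*15 mod 23) = 49 + 89*10 = 939.
Check: 939 mod 89 = 49, 939 mod 23 = 19. ✓

939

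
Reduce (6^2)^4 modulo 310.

36

(6)^2 ≡ 36 (mod 310)
(36)^4 ≡ 36 (mod 310)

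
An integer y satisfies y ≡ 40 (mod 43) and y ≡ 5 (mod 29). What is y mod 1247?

43⁻¹ mod 29: 43*27 ≡ 1 (mod 29), so 43⁻¹ ≡ 27.
y = 40 + 43*((5 − 40)*27 mod 29) = 40 + 43*12 = 556.
Check: 556 mod 43 = 40, 556 mod 29 = 5. ✓

556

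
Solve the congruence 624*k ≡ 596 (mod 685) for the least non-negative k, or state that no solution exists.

664

gcd(624, 685) = 1, so a unique solution mod 685 exists.
624⁻¹ ≡ 539 (mod 685).
k ≡ 539*596 ≡ 664 (mod 685).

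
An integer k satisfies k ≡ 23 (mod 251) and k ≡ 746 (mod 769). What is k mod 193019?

251⁻¹ mod 769: 251*144 ≡ 1 (mod 769), so 251⁻¹ ≡ 144.
k = 23 + 251*((746 − 23)*144 mod 769) = 23 + 251*297 = 74570.
Check: 74570 mod 251 = 23, 74570 mod 769 = 746. ✓

74570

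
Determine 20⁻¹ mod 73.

11

Run the extended Euclidean algorithm:
73 = 3*20 + 13
20 = 1*13 + 7
13 = 1*7 + 6
7 = 1*6 + 1
6 = 6*1 + 0
gcd(20, 73) = 1, so the inverse exists.
Bézout: 1 = −3*73 + 11*20.
So 20⁻¹ ≡ 11 (mod 73).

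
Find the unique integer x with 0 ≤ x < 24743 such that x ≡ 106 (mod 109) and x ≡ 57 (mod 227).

109⁻¹ mod 227: 109·25 ≡ 1 (mod 227), so 109⁻¹ ≡ 25.
x = 106 + 109·((57 − 106)·25 mod 227) = 106 + 109·137 = 15039.
Check: 15039 mod 109 = 106, 15039 mod 227 = 57. ✓

15039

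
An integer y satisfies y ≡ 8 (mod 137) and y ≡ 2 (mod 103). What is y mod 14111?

137⁻¹ mod 103: 137·100 ≡ 1 (mod 103), so 137⁻¹ ≡ 100.
y = 8 + 137·((2 − 8)·100 mod 103) = 8 + 137·18 = 2474.

2474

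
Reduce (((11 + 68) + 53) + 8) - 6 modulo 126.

8

11 + 68 = 79
79 + 53 = 132 ≡ 6 (mod 126)
6 + 8 = 14
14 - 6 = 8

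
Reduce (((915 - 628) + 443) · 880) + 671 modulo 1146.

165

915 - 628 = 287
287 + 443 = 730
730 · 880 = 642400 ≡ 640 (mod 1146)
640 + 671 = 1311 ≡ 165 (mod 1146)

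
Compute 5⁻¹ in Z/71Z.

71 = 14×5 + 1
5 = 5×1 + 0
gcd(5, 71) = 1, so the inverse exists.
Back-substitute for 1:
1 = 1×71 − 14×5
So 5⁻¹ ≡ −14 ≡ 57 (mod 71).

57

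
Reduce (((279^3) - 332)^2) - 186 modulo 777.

(279)^3 ≡ 489 (mod 777)
489 - 332 = 157
(157)^2 ≡ 562 (mod 777)
562 - 186 = 376

376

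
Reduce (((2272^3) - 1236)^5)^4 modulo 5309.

2828

(2272)^3 ≡ 692 (mod 5309)
692 - 1236 = -544 ≡ 4765 (mod 5309)
(4765)^5 ≡ 4493 (mod 5309)
(4493)^4 ≡ 2828 (mod 5309)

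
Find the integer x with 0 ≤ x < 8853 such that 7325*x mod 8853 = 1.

1883

By the extended Euclidean algorithm:
8853 = 1×7325 + 1528
7325 = 4×1528 + 1213
1528 = 1×1213 + 315
1213 = 3×315 + 268
315 = 1×268 + 47
268 = 5×47 + 33
47 = 1×33 + 14
33 = 2×14 + 5
14 = 2×5 + 4
5 = 1×4 + 1
4 = 4×1 + 0
gcd(7325, 8853) = 1, so the inverse exists.
Back-substitute for 1:
1 = 1×5 − 1×4
  = −1×14 + 3×5
  = 3×33 − 7×14
  = −7×47 + 10×33
  = 10×268 − 57×47
  = −57×315 + 67×268
  = 67×1213 − 258×315
  = −258×1528 + 325×1213
  = 325×7325 − 1558×1528
  = −1558×8853 + 1883×7325
So 7325⁻¹ ≡ 1883 (mod 8853).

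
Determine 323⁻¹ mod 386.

49

By the extended Euclidean algorithm:
386 = 1·323 + 63
323 = 5·63 + 8
63 = 7·8 + 7
8 = 1·7 + 1
7 = 7·1 + 0
gcd(323, 386) = 1, so the inverse exists.
Back-substitute for 1:
1 = 1·8 − 1·7
  = −1·63 + 8·8
  = 8·323 − 41·63
  = −41·386 + 49·323
So 323⁻¹ ≡ 49 (mod 386).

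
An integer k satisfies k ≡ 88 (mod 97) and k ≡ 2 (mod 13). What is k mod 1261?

379

97⁻¹ mod 13: 97·11 ≡ 1 (mod 13), so 97⁻¹ ≡ 11.
k = 88 + 97·((2 − 88)·11 mod 13) = 88 + 97·3 = 379.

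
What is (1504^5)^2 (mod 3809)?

(1504)^5 ≡ 2174 (mod 3809)
(2174)^2 ≡ 3116 (mod 3809)

3116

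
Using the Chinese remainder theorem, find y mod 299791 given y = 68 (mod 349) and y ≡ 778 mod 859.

134782

349⁻¹ mod 859: 349×32 ≡ 1 (mod 859), so 349⁻¹ ≡ 32.
y = 68 + 349×((778 − 68)×32 mod 859) = 68 + 349×386 = 134782.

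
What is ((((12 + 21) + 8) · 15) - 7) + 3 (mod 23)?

12 + 21 = 33 ≡ 10 (mod 23)
10 + 8 = 18
18 · 15 = 270 ≡ 17 (mod 23)
17 - 7 = 10
10 + 3 = 13

13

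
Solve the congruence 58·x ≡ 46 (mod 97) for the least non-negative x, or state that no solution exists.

gcd(58, 97) = 1, so a unique solution mod 97 exists.
58⁻¹ ≡ 92 (mod 97).
x ≡ 92·46 ≡ 61 (mod 97).

61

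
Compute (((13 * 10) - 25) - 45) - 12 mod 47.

13 * 10 = 130 ≡ 36 (mod 47)
36 - 25 = 11
11 - 45 = -34 ≡ 13 (mod 47)
13 - 12 = 1

1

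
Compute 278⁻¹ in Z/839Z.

335

Apply the Euclidean algorithm and back-substitute:
839 = 3×278 + 5
278 = 55×5 + 3
5 = 1×3 + 2
3 = 1×2 + 1
2 = 2×1 + 0
gcd(278, 839) = 1, so the inverse exists.
Back-substitute for 1:
1 = 1×3 − 1×2
  = −1×5 + 2×3
  = 2×278 − 111×5
  = −111×839 + 335×278
So 278⁻¹ ≡ 335 (mod 839).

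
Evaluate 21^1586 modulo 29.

22

1586 in binary is 11000110010, i.e. 1586 = 1024 + 512 + 32 + 16 + 2.
21^1 ≡ 21 (mod 29)
21^2 ≡ 21^2 = 441 ≡ 6 (mod 29)
21^4 ≡ 6^2 = 36 ≡ 7 (mod 29)
21^8 ≡ 7^2 = 49 ≡ 20 (mod 29)
21^16 ≡ 20^2 = 400 ≡ 23 (mod 29)
21^32 ≡ 23^2 = 529 ≡ 7 (mod 29)
21^64 ≡ 7^2 = 49 ≡ 20 (mod 29)
21^128 ≡ 20^2 = 400 ≡ 23 (mod 29)
21^256 ≡ 23^2 = 529 ≡ 7 (mod 29)
21^512 ≡ 7^2 = 49 ≡ 20 (mod 29)
21^1024 ≡ 20^2 = 400 ≡ 23 (mod 29)
21^1586 = 21^1024 · 21^512 · 21^32 · 21^16 · 21^2 ≡ 23 · 20 · 7 · 23 · 6 (mod 29).
Accumulate the product:
23 · 20 = 460 ≡ 25
25 · 7 = 175 ≡ 1
1 · 23 = 23
23 · 6 = 138 ≡ 22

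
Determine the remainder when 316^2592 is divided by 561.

460

2592 in binary is 101000100000, i.e. 2592 = 2048 + 512 + 32.
316^1 ≡ 316 (mod 561)
316^2 ≡ 316^2 = 99856 ≡ 559 (mod 561)
316^4 ≡ 559^2 = 312481 ≡ 4 (mod 561)
316^8 ≡ 4^2 = 16 (mod 561)
316^16 ≡ 16^2 = 256 (mod 561)
316^32 ≡ 256^2 = 65536 ≡ 460 (mod 561)
316^64 ≡ 460^2 = 211600 ≡ 103 (mod 561)
316^128 ≡ 103^2 = 10609 ≡ 511 (mod 561)
316^256 ≡ 511^2 = 261121 ≡ 256 (mod 561)
316^512 ≡ 256^2 = 65536 ≡ 460 (mod 561)
316^1024 ≡ 460^2 = 211600 ≡ 103 (mod 561)
316^2048 ≡ 103^2 = 10609 ≡ 511 (mod 561)
316^2592 = 316^2048 × 316^512 × 316^32 ≡ 511 × 460 × 460 (mod 561).
Accumulate the product:
511 × 460 = 235060 ≡ 1
1 × 460 = 460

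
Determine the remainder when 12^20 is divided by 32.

0

12^1 ≡ 12 (mod 32)
12^2 ≡ 12^2 = 144 ≡ 16 (mod 32)
12^4 ≡ 16^2 = 256 ≡ 0 (mod 32)
12^8 ≡ 0^2 = 0 (mod 32)
12^16 ≡ 0^2 = 0 (mod 32)
12^20 = 12^16 * 12^4 ≡ 0 * 0 (mod 32).
0 * 0 = 0 ≡ 0 (mod 32).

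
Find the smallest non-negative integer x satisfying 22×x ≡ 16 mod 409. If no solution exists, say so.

gcd(22, 409) = 1, so a unique solution mod 409 exists.
22⁻¹ ≡ 93 (mod 409).
x ≡ 93×16 ≡ 261 (mod 409).

261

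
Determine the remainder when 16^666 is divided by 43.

666 in binary is 1010011010, i.e. 666 = 512 + 128 + 16 + 8 + 2.
16^1 ≡ 16 (mod 43)
16^2 ≡ 16^2 = 256 ≡ 41 (mod 43)
16^4 ≡ 41^2 = 1681 ≡ 4 (mod 43)
16^8 ≡ 4^2 = 16 (mod 43)
16^16 ≡ 16^2 = 256 ≡ 41 (mod 43)
16^32 ≡ 41^2 = 1681 ≡ 4 (mod 43)
16^64 ≡ 4^2 = 16 (mod 43)
16^128 ≡ 16^2 = 256 ≡ 41 (mod 43)
16^256 ≡ 41^2 = 1681 ≡ 4 (mod 43)
16^512 ≡ 4^2 = 16 (mod 43)
16^666 = 16^512 × 16^128 × 16^16 × 16^8 × 16^2 ≡ 16 × 41 × 41 × 16 × 41 (mod 43).
Accumulate the product:
16 × 41 = 656 ≡ 11
11 × 41 = 451 ≡ 21
21 × 16 = 336 ≡ 35
35 × 41 = 1435 ≡ 16

16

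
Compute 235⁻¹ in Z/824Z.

547

By the extended Euclidean algorithm:
824 = 3·235 + 119
235 = 1·119 + 116
119 = 1·116 + 3
116 = 38·3 + 2
3 = 1·2 + 1
2 = 2·1 + 0
gcd(235, 824) = 1, so the inverse exists.
Back-substitute for 1:
1 = 1·3 − 1·2
  = −1·116 + 39·3
  = 39·119 − 40·116
  = −40·235 + 79·119
  = 79·824 − 277·235
So 235⁻¹ ≡ −277 ≡ 547 (mod 824).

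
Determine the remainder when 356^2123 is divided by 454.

356^1 ≡ 356 (mod 454)
356^2 ≡ 356^2 = 126736 ≡ 70 (mod 454)
356^4 ≡ 70^2 = 4900 ≡ 360 (mod 454)
356^8 ≡ 360^2 = 129600 ≡ 210 (mod 454)
356^16 ≡ 210^2 = 44100 ≡ 62 (mod 454)
356^32 ≡ 62^2 = 3844 ≡ 212 (mod 454)
356^64 ≡ 212^2 = 44944 ≡ 452 (mod 454)
356^128 ≡ 452^2 = 204304 ≡ 4 (mod 454)
356^256 ≡ 4^2 = 16 (mod 454)
356^512 ≡ 16^2 = 256 (mod 454)
356^1024 ≡ 256^2 = 65536 ≡ 160 (mod 454)
356^2048 ≡ 160^2 = 25600 ≡ 176 (mod 454)
356^2123 = 356^2048 × 356^64 × 356^8 × 356^2 × 356^1 ≡ 176 × 452 × 210 × 70 × 356 (mod 454).
Accumulate the product:
176 × 452 = 79552 ≡ 102
102 × 210 = 21420 ≡ 82
82 × 70 = 5740 ≡ 292
292 × 356 = 103952 ≡ 440

440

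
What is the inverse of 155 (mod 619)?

619 = 3×155 + 154
155 = 1×154 + 1
154 = 154×1 + 0
gcd(155, 619) = 1, so the inverse exists.
Back-substitute for 1:
1 = 1×155 − 1×154
  = −1×619 + 4×155
So 155⁻¹ ≡ 4 (mod 619).

4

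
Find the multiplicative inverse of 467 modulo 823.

823 = 1*467 + 356
467 = 1*356 + 111
356 = 3*111 + 23
111 = 4*23 + 19
23 = 1*19 + 4
19 = 4*4 + 3
4 = 1*3 + 1
3 = 3*1 + 0
gcd(467, 823) = 1, so the inverse exists.
Back-substitute for 1:
1 = 1*4 − 1*3
  = −1*19 + 5*4
  = 5*23 − 6*19
  = −6*111 + 29*23
  = 29*356 − 93*111
  = −93*467 + 122*356
  = 122*823 − 215*467
So 467⁻¹ ≡ −215 ≡ 608 (mod 823).

608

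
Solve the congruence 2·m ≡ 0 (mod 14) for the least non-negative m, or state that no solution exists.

gcd(2, 14) = 2, and 2 | 0, so solutions exist.
Divide through by 2: 1·m = 0 (mod 7).
1⁻¹ ≡ 1 (mod 7).
m ≡ 1·0 ≡ 0 (mod 7).
The smallest non-negative solution is m = 0.

0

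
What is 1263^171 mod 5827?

2952

Using repeated squaring:
1263^1 ≡ 1263 (mod 5827)
1263^2 ≡ 1263^2 = 1595169 ≡ 4398 (mod 5827)
1263^4 ≡ 4398^2 = 19342404 ≡ 2591 (mod 5827)
1263^8 ≡ 2591^2 = 6713281 ≡ 577 (mod 5827)
1263^16 ≡ 577^2 = 332929 ≡ 790 (mod 5827)
1263^32 ≡ 790^2 = 624100 ≡ 611 (mod 5827)
1263^64 ≡ 611^2 = 373321 ≡ 393 (mod 5827)
1263^128 ≡ 393^2 = 154449 ≡ 2947 (mod 5827)
1263^171 = 1263^128 × 1263^32 × 1263^8 × 1263^2 × 1263^1 ≡ 2947 × 611 × 577 × 4398 × 1263 (mod 5827).
Accumulate the product:
2947 × 611 = 1800617 ≡ 74
74 × 577 = 42698 ≡ 1909
1909 × 4398 = 8395782 ≡ 4902
4902 × 1263 = 6191226 ≡ 2952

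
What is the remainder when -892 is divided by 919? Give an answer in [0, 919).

27

-892 = -1·919 + 27, so -892 ≡ 27 (mod 919).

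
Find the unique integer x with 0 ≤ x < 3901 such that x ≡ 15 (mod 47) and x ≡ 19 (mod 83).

2177

47⁻¹ mod 83: 47·53 ≡ 1 (mod 83), so 47⁻¹ ≡ 53.
x = 15 + 47·((19 − 15)·53 mod 83) = 15 + 47·46 = 2177.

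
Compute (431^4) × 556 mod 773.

188

(431)^4 ≡ 106 (mod 773)
106 × 556 = 58936 ≡ 188 (mod 773)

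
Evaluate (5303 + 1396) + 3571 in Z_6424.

5303 + 1396 = 6699 ≡ 275 (mod 6424)
275 + 3571 = 3846

3846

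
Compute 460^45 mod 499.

117

Using repeated squaring:
45 in binary is 101101, i.e. 45 = 32 + 8 + 4 + 1.
460^1 ≡ 460 (mod 499)
460^2 ≡ 460^2 = 211600 ≡ 24 (mod 499)
460^4 ≡ 24^2 = 576 ≡ 77 (mod 499)
460^8 ≡ 77^2 = 5929 ≡ 440 (mod 499)
460^16 ≡ 440^2 = 193600 ≡ 487 (mod 499)
460^32 ≡ 487^2 = 237169 ≡ 144 (mod 499)
460^45 = 460^32 × 460^8 × 460^4 × 460^1 ≡ 144 × 440 × 77 × 460 (mod 499).
Accumulate the product:
144 × 440 = 63360 ≡ 486
486 × 77 = 37422 ≡ 496
496 × 460 = 228160 ≡ 117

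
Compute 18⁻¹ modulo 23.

Run the extended Euclidean algorithm:
23 = 1·18 + 5
18 = 3·5 + 3
5 = 1·3 + 2
3 = 1·2 + 1
2 = 2·1 + 0
gcd(18, 23) = 1, so the inverse exists.
Bézout: 1 = −7·23 + 9·18.
So 18⁻¹ ≡ 9 (mod 23).

9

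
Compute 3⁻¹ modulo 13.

9

13 = 4·3 + 1
3 = 3·1 + 0
gcd(3, 13) = 1, so the inverse exists.
Back-substitute for 1:
1 = 1·13 − 4·3
So 3⁻¹ ≡ −4 ≡ 9 (mod 13).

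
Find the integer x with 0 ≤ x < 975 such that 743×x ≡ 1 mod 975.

332

975 = 1*743 + 232
743 = 3*232 + 47
232 = 4*47 + 44
47 = 1*44 + 3
44 = 14*3 + 2
3 = 1*2 + 1
2 = 2*1 + 0
gcd(743, 975) = 1, so the inverse exists.
Back-substitute for 1:
1 = 1*3 − 1*2
  = −1*44 + 15*3
  = 15*47 − 16*44
  = −16*232 + 79*47
  = 79*743 − 253*232
  = −253*975 + 332*743
So 743⁻¹ ≡ 332 (mod 975).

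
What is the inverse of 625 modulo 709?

211

709 = 1·625 + 84
625 = 7·84 + 37
84 = 2·37 + 10
37 = 3·10 + 7
10 = 1·7 + 3
7 = 2·3 + 1
3 = 3·1 + 0
gcd(625, 709) = 1, so the inverse exists.
Bézout: 1 = −186·709 + 211·625.
So 625⁻¹ ≡ 211 (mod 709).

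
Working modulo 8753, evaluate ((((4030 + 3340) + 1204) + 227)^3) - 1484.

4030 + 3340 = 7370
7370 + 1204 = 8574
8574 + 227 = 8801 ≡ 48 (mod 8753)
(48)^3 ≡ 5556 (mod 8753)
5556 - 1484 = 4072

4072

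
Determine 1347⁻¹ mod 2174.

1827

Run the extended Euclidean algorithm:
2174 = 1*1347 + 827
1347 = 1*827 + 520
827 = 1*520 + 307
520 = 1*307 + 213
307 = 1*213 + 94
213 = 2*94 + 25
94 = 3*25 + 19
25 = 1*19 + 6
19 = 3*6 + 1
6 = 6*1 + 0
gcd(1347, 2174) = 1, so the inverse exists.
Bézout: 1 = 215*2174 − 347*1347.
So 1347⁻¹ ≡ −347 ≡ 1827 (mod 2174).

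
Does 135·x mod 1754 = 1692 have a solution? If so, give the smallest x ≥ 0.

948

gcd(135, 1754) = 1, so a unique solution mod 1754 exists.
135⁻¹ ≡ 13 (mod 1754).
x ≡ 13·1692 ≡ 948 (mod 1754).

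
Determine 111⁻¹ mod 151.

117

Run the extended Euclidean algorithm:
151 = 1·111 + 40
111 = 2·40 + 31
40 = 1·31 + 9
31 = 3·9 + 4
9 = 2·4 + 1
4 = 4·1 + 0
gcd(111, 151) = 1, so the inverse exists.
Back-substitute for 1:
1 = 1·9 − 2·4
  = −2·31 + 7·9
  = 7·40 − 9·31
  = −9·111 + 25·40
  = 25·151 − 34·111
So 111⁻¹ ≡ −34 ≡ 117 (mod 151).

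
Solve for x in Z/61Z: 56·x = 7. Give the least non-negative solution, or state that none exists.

23

gcd(56, 61) = 1, so a unique solution mod 61 exists.
56⁻¹ ≡ 12 (mod 61).
x ≡ 12·7 ≡ 23 (mod 61).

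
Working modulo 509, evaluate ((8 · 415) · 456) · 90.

8 · 415 = 3320 ≡ 266 (mod 509)
266 · 456 = 121296 ≡ 154 (mod 509)
154 · 90 = 13860 ≡ 117 (mod 509)

117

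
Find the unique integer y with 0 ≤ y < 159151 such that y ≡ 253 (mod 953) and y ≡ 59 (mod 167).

953⁻¹ mod 167: 953·92 ≡ 1 (mod 167), so 953⁻¹ ≡ 92.
y = 253 + 953·((59 − 253)·92 mod 167) = 253 + 953·21 = 20266.

20266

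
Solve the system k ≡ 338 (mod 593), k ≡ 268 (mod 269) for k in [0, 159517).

72091

593⁻¹ mod 269: 593×225 ≡ 1 (mod 269), so 593⁻¹ ≡ 225.
k = 338 + 593×((268 − 338)×225 mod 269) = 338 + 593×121 = 72091.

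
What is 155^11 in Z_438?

155^1 ≡ 155 (mod 438)
155^2 ≡ 155^2 = 24025 ≡ 373 (mod 438)
155^4 ≡ 373^2 = 139129 ≡ 283 (mod 438)
155^8 ≡ 283^2 = 80089 ≡ 373 (mod 438)
155^11 = 155^8 × 155^2 × 155^1 ≡ 373 × 373 × 155 (mod 438).
Accumulate the product:
373 × 373 = 139129 ≡ 283
283 × 155 = 43865 ≡ 65

65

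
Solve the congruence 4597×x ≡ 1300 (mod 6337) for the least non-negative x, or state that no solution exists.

gcd(4597, 6337) = 1, so a unique solution mod 6337 exists.
4597⁻¹ ≡ 2014 (mod 6337).
x ≡ 2014×1300 ≡ 1019 (mod 6337).

1019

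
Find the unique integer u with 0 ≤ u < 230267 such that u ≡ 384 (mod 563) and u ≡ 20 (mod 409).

40920

563⁻¹ mod 409: 563·247 ≡ 1 (mod 409), so 563⁻¹ ≡ 247.
u = 384 + 563·((20 − 384)·247 mod 409) = 384 + 563·72 = 40920.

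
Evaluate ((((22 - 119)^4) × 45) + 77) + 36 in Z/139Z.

22 - 119 = -97 ≡ 42 (mod 139)
(42)^4 ≡ 42 (mod 139)
42 × 45 = 1890 ≡ 83 (mod 139)
83 + 77 = 160 ≡ 21 (mod 139)
21 + 36 = 57

57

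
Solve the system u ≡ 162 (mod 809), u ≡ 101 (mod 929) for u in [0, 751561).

809⁻¹ mod 929: 809·689 ≡ 1 (mod 929), so 809⁻¹ ≡ 689.
u = 162 + 809·((101 − 162)·689 mod 929) = 162 + 809·705 = 570507.

570507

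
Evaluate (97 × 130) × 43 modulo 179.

97 × 130 = 12610 ≡ 80 (mod 179)
80 × 43 = 3440 ≡ 39 (mod 179)

39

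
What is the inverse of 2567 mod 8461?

1592

Apply the Euclidean algorithm and back-substitute:
8461 = 3·2567 + 760
2567 = 3·760 + 287
760 = 2·287 + 186
287 = 1·186 + 101
186 = 1·101 + 85
101 = 1·85 + 16
85 = 5·16 + 5
16 = 3·5 + 1
5 = 5·1 + 0
gcd(2567, 8461) = 1, so the inverse exists.
Back-substitute for 1:
1 = 1·16 − 3·5
  = −3·85 + 16·16
  = 16·101 − 19·85
  = −19·186 + 35·101
  = 35·287 − 54·186
  = −54·760 + 143·287
  = 143·2567 − 483·760
  = −483·8461 + 1592·2567
So 2567⁻¹ ≡ 1592 (mod 8461).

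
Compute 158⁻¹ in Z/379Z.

379 = 2×158 + 63
158 = 2×63 + 32
63 = 1×32 + 31
32 = 1×31 + 1
31 = 31×1 + 0
gcd(158, 379) = 1, so the inverse exists.
Back-substitute for 1:
1 = 1×32 − 1×31
  = −1×63 + 2×32
  = 2×158 − 5×63
  = −5×379 + 12×158
So 158⁻¹ ≡ 12 (mod 379).

12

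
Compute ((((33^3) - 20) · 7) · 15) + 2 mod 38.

15

(33)^3 ≡ 27 (mod 38)
27 - 20 = 7
7 · 7 = 49 ≡ 11 (mod 38)
11 · 15 = 165 ≡ 13 (mod 38)
13 + 2 = 15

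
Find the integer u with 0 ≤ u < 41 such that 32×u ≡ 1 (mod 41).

41 = 1·32 + 9
32 = 3·9 + 5
9 = 1·5 + 4
5 = 1·4 + 1
4 = 4·1 + 0
gcd(32, 41) = 1, so the inverse exists.
Back-substitute for 1:
1 = 1·5 − 1·4
  = −1·9 + 2·5
  = 2·32 − 7·9
  = −7·41 + 9·32
So 32⁻¹ ≡ 9 (mod 41).

9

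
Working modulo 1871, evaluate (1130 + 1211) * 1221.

1130 + 1211 = 2341 ≡ 470 (mod 1871)
470 * 1221 = 573870 ≡ 1344 (mod 1871)

1344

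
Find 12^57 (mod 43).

2

Using repeated squaring:
57 in binary is 111001, i.e. 57 = 32 + 16 + 8 + 1.
12^1 ≡ 12 (mod 43)
12^2 ≡ 12^2 = 144 ≡ 15 (mod 43)
12^4 ≡ 15^2 = 225 ≡ 10 (mod 43)
12^8 ≡ 10^2 = 100 ≡ 14 (mod 43)
12^16 ≡ 14^2 = 196 ≡ 24 (mod 43)
12^32 ≡ 24^2 = 576 ≡ 17 (mod 43)
12^57 = 12^32 × 12^16 × 12^8 × 12^1 ≡ 17 × 24 × 14 × 12 (mod 43).
Accumulate the product:
17 × 24 = 408 ≡ 21
21 × 14 = 294 ≡ 36
36 × 12 = 432 ≡ 2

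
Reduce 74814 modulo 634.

2

74814 = 118×634 + 2, so 74814 ≡ 2 (mod 634).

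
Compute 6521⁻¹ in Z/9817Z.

6222

By the extended Euclidean algorithm:
9817 = 1·6521 + 3296
6521 = 1·3296 + 3225
3296 = 1·3225 + 71
3225 = 45·71 + 30
71 = 2·30 + 11
30 = 2·11 + 8
11 = 1·8 + 3
8 = 2·3 + 2
3 = 1·2 + 1
2 = 2·1 + 0
gcd(6521, 9817) = 1, so the inverse exists.
Back-substitute for 1:
1 = 1·3 − 1·2
  = −1·8 + 3·3
  = 3·11 − 4·8
  = −4·30 + 11·11
  = 11·71 − 26·30
  = −26·3225 + 1181·71
  = 1181·3296 − 1207·3225
  = −1207·6521 + 2388·3296
  = 2388·9817 − 3595·6521
So 6521⁻¹ ≡ −3595 ≡ 6222 (mod 9817).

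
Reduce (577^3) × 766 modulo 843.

(577)^3 ≡ 565 (mod 843)
565 × 766 = 432790 ≡ 331 (mod 843)

331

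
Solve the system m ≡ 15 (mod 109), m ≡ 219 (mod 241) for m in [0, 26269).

109⁻¹ mod 241: 109*199 ≡ 1 (mod 241), so 109⁻¹ ≡ 199.
m = 15 + 109*((219 − 15)*199 mod 241) = 15 + 109*108 = 11787.

11787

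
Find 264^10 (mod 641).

264^1 ≡ 264 (mod 641)
264^2 ≡ 264^2 = 69696 ≡ 468 (mod 641)
264^4 ≡ 468^2 = 219024 ≡ 443 (mod 641)
264^8 ≡ 443^2 = 196249 ≡ 103 (mod 641)
264^10 = 264^8 * 264^2 ≡ 103 * 468 (mod 641).
103 * 468 = 48204 ≡ 129 (mod 641).

129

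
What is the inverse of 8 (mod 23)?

3

Apply the Euclidean algorithm and back-substitute:
23 = 2×8 + 7
8 = 1×7 + 1
7 = 7×1 + 0
gcd(8, 23) = 1, so the inverse exists.
Bézout: 1 = −1×23 + 3×8.
So 8⁻¹ ≡ 3 (mod 23).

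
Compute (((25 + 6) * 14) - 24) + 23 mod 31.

25 + 6 = 31 ≡ 0 (mod 31)
0 * 14 = 0
0 - 24 = -24 ≡ 7 (mod 31)
7 + 23 = 30

30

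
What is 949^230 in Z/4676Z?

625

By square-and-multiply:
230 in binary is 11100110, i.e. 230 = 128 + 64 + 32 + 4 + 2.
949^1 ≡ 949 (mod 4676)
949^2 ≡ 949^2 = 900601 ≡ 2809 (mod 4676)
949^4 ≡ 2809^2 = 7890481 ≡ 2069 (mod 4676)
949^8 ≡ 2069^2 = 4280761 ≡ 2221 (mod 4676)
949^16 ≡ 2221^2 = 4932841 ≡ 4337 (mod 4676)
949^32 ≡ 4337^2 = 18809569 ≡ 2697 (mod 4676)
949^64 ≡ 2697^2 = 7273809 ≡ 2629 (mod 4676)
949^128 ≡ 2629^2 = 6911641 ≡ 513 (mod 4676)
949^230 = 949^128 * 949^64 * 949^32 * 949^4 * 949^2 ≡ 513 * 2629 * 2697 * 2069 * 2809 (mod 4676).
Accumulate the product:
513 * 2629 = 1348677 ≡ 1989
1989 * 2697 = 5364333 ≡ 961
961 * 2069 = 1988309 ≡ 1009
1009 * 2809 = 2834281 ≡ 625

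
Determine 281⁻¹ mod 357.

357 = 1*281 + 76
281 = 3*76 + 53
76 = 1*53 + 23
53 = 2*23 + 7
23 = 3*7 + 2
7 = 3*2 + 1
2 = 2*1 + 0
gcd(281, 357) = 1, so the inverse exists.
Bézout: 1 = −122*357 + 155*281.
So 281⁻¹ ≡ 155 (mod 357).

155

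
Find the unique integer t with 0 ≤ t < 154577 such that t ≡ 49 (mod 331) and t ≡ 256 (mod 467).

50692

331⁻¹ mod 467: 331×285 ≡ 1 (mod 467), so 331⁻¹ ≡ 285.
t = 49 + 331×((256 − 49)×285 mod 467) = 49 + 331×153 = 50692.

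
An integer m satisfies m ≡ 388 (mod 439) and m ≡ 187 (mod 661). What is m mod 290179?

169403

439⁻¹ mod 661: 439×396 ≡ 1 (mod 661), so 439⁻¹ ≡ 396.
m = 388 + 439×((187 − 388)×396 mod 661) = 388 + 439×385 = 169403.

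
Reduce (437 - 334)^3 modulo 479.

128

437 - 334 = 103
(103)^3 ≡ 128 (mod 479)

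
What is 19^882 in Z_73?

By square-and-multiply:
882 in binary is 1101110010, i.e. 882 = 512 + 256 + 64 + 32 + 16 + 2.
19^1 ≡ 19 (mod 73)
19^2 ≡ 19^2 = 361 ≡ 69 (mod 73)
19^4 ≡ 69^2 = 4761 ≡ 16 (mod 73)
19^8 ≡ 16^2 = 256 ≡ 37 (mod 73)
19^16 ≡ 37^2 = 1369 ≡ 55 (mod 73)
19^32 ≡ 55^2 = 3025 ≡ 32 (mod 73)
19^64 ≡ 32^2 = 1024 ≡ 2 (mod 73)
19^128 ≡ 2^2 = 4 (mod 73)
19^256 ≡ 4^2 = 16 (mod 73)
19^512 ≡ 16^2 = 256 ≡ 37 (mod 73)
19^882 = 19^512 * 19^256 * 19^64 * 19^32 * 19^16 * 19^2 ≡ 37 * 16 * 2 * 32 * 55 * 69 (mod 73).
Accumulate the product:
37 * 16 = 592 ≡ 8
8 * 2 = 16
16 * 32 = 512 ≡ 1
1 * 55 = 55
55 * 69 = 3795 ≡ 72

72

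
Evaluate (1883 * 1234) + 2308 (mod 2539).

206

1883 * 1234 = 2323622 ≡ 437 (mod 2539)
437 + 2308 = 2745 ≡ 206 (mod 2539)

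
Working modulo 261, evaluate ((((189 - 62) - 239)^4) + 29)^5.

36

189 - 62 = 127
127 - 239 = -112 ≡ 149 (mod 261)
(149)^4 ≡ 256 (mod 261)
256 + 29 = 285 ≡ 24 (mod 261)
(24)^5 ≡ 36 (mod 261)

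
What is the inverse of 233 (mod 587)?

456

Apply the Euclidean algorithm and back-substitute:
587 = 2*233 + 121
233 = 1*121 + 112
121 = 1*112 + 9
112 = 12*9 + 4
9 = 2*4 + 1
4 = 4*1 + 0
gcd(233, 587) = 1, so the inverse exists.
Bézout: 1 = 52*587 − 131*233.
So 233⁻¹ ≡ −131 ≡ 456 (mod 587).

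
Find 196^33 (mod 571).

484

Compute successive squares:
33 in binary is 100001, i.e. 33 = 32 + 1.
196^1 ≡ 196 (mod 571)
196^2 ≡ 196^2 = 38416 ≡ 159 (mod 571)
196^4 ≡ 159^2 = 25281 ≡ 157 (mod 571)
196^8 ≡ 157^2 = 24649 ≡ 96 (mod 571)
196^16 ≡ 96^2 = 9216 ≡ 80 (mod 571)
196^32 ≡ 80^2 = 6400 ≡ 119 (mod 571)
196^33 = 196^32 · 196^1 ≡ 119 · 196 (mod 571).
119 · 196 = 23324 ≡ 484 (mod 571).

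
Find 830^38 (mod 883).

116

38 in binary is 100110, i.e. 38 = 32 + 4 + 2.
830^1 ≡ 830 (mod 883)
830^2 ≡ 830^2 = 688900 ≡ 160 (mod 883)
830^4 ≡ 160^2 = 25600 ≡ 876 (mod 883)
830^8 ≡ 876^2 = 767376 ≡ 49 (mod 883)
830^16 ≡ 49^2 = 2401 ≡ 635 (mod 883)
830^32 ≡ 635^2 = 403225 ≡ 577 (mod 883)
830^38 = 830^32 * 830^4 * 830^2 ≡ 577 * 876 * 160 (mod 883).
Accumulate the product:
577 * 876 = 505452 ≡ 376
376 * 160 = 60160 ≡ 116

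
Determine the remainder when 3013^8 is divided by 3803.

430

Using repeated squaring:
3013^1 ≡ 3013 (mod 3803)
3013^2 ≡ 3013^2 = 9078169 ≡ 408 (mod 3803)
3013^4 ≡ 408^2 = 166464 ≡ 2935 (mod 3803)
3013^8 ≡ 2935^2 = 8614225 ≡ 430 (mod 3803)
So 3013^8 ≡ 430 (mod 3803).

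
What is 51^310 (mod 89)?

69

310 in binary is 100110110, i.e. 310 = 256 + 32 + 16 + 4 + 2.
51^1 ≡ 51 (mod 89)
51^2 ≡ 51^2 = 2601 ≡ 20 (mod 89)
51^4 ≡ 20^2 = 400 ≡ 44 (mod 89)
51^8 ≡ 44^2 = 1936 ≡ 67 (mod 89)
51^16 ≡ 67^2 = 4489 ≡ 39 (mod 89)
51^32 ≡ 39^2 = 1521 ≡ 8 (mod 89)
51^64 ≡ 8^2 = 64 (mod 89)
51^128 ≡ 64^2 = 4096 ≡ 2 (mod 89)
51^256 ≡ 2^2 = 4 (mod 89)
51^310 = 51^256 × 51^32 × 51^16 × 51^4 × 51^2 ≡ 4 × 8 × 39 × 44 × 20 (mod 89).
Accumulate the product:
4 × 8 = 32
32 × 39 = 1248 ≡ 2
2 × 44 = 88
88 × 20 = 1760 ≡ 69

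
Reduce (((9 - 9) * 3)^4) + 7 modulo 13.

9 - 9 = 0
0 * 3 = 0
(0)^4 ≡ 0 (mod 13)
0 + 7 = 7

7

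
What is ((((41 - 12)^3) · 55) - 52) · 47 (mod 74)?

41 - 12 = 29
(29)^3 ≡ 43 (mod 74)
43 · 55 = 2365 ≡ 71 (mod 74)
71 - 52 = 19
19 · 47 = 893 ≡ 5 (mod 74)

5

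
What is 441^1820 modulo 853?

168

1820 in binary is 11100011100, i.e. 1820 = 1024 + 512 + 256 + 16 + 8 + 4.
441^1 ≡ 441 (mod 853)
441^2 ≡ 441^2 = 194481 ≡ 850 (mod 853)
441^4 ≡ 850^2 = 722500 ≡ 9 (mod 853)
441^8 ≡ 9^2 = 81 (mod 853)
441^16 ≡ 81^2 = 6561 ≡ 590 (mod 853)
441^32 ≡ 590^2 = 348100 ≡ 76 (mod 853)
441^64 ≡ 76^2 = 5776 ≡ 658 (mod 853)
441^128 ≡ 658^2 = 432964 ≡ 493 (mod 853)
441^256 ≡ 493^2 = 243049 ≡ 797 (mod 853)
441^512 ≡ 797^2 = 635209 ≡ 577 (mod 853)
441^1024 ≡ 577^2 = 332929 ≡ 259 (mod 853)
441^1820 = 441^1024 * 441^512 * 441^256 * 441^16 * 441^8 * 441^4 ≡ 259 * 577 * 797 * 590 * 81 * 9 (mod 853).
Accumulate the product:
259 * 577 = 149443 ≡ 168
168 * 797 = 133896 ≡ 828
828 * 590 = 488520 ≡ 604
604 * 81 = 48924 ≡ 303
303 * 9 = 2727 ≡ 168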